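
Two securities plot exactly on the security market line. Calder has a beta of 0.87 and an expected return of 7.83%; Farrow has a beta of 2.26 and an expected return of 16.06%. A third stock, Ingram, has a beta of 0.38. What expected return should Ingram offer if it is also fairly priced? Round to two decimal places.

MRP (SML slope) = (16.06% − 7.83%) / (2.26 − 0.87) = 8.23% / 1.39 = 5.9209%
R_f (intercept) = 7.83% − 0.87 × 5.9209% = 2.6788%
E(R_Ingram) = R_f + β × MRP = 2.6788% + 0.38 × 5.9209% = 4.93%

4.93%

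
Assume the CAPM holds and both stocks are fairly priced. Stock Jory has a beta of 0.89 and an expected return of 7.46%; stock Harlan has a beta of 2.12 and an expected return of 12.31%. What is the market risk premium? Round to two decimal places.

Both satisfy E(R) = R_f + β·MRP, so the slope of the SML is
MRP = (12.31% − 7.46%) / (2.12 − 0.89) = 4.85% / 1.23 = 3.9431%

3.94%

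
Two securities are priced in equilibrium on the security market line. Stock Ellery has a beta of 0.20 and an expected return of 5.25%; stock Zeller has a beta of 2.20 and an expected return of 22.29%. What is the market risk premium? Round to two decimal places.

8.52%

Both satisfy E(R) = R_f + β·MRP, so the slope of the SML is
MRP = (22.29% − 5.25%) / (2.20 − 0.20) = 17.04% / 2.00 = 8.5200%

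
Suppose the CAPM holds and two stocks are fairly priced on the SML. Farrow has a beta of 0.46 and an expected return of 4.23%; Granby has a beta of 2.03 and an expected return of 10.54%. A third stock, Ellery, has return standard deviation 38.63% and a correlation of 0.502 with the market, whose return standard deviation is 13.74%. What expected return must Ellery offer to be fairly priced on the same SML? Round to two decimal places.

8.05%

MRP = (10.54% − 4.23%) / (2.03 − 0.46) = 4.0191%
R_f = 4.23% − 0.46 × 4.0191% = 2.3812%
β_Ellery = ρ·σ_i/σ_m = 0.502 × 38.63 / 13.74 = 1.4114
E(R_Ellery) = R_f + β × MRP = 2.3812% + 1.4114 × 4.0191% = 8.05%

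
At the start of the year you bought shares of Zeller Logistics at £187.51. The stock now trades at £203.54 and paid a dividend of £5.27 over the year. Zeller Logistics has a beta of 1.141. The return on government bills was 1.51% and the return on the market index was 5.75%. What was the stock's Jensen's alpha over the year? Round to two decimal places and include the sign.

Realised HPR = (P1 + D1 − P0) / P0 = (203.54 + 5.27 − 187.51) / 187.51 = 21.30 / 187.51 = 11.3594%
MRP = 5.75% − 1.51% = 4.24%
CAPM required = R_f + β·MRP = 1.51% + 1.141 × 4.24% = 6.34784%
α = realised − required = 11.3594% − 6.34784% = +5.01%

+5.01%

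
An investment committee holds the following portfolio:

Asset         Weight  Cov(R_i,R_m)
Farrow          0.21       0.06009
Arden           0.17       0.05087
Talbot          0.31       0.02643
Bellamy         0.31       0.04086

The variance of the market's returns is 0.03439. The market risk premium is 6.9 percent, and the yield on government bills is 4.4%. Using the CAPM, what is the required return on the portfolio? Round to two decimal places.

12.85%

β_Farrow = 0.06009 / 0.03439 = 1.7473
β_Arden = 0.05087 / 0.03439 = 1.4792
β_Talbot = 0.02643 / 0.03439 = 0.7685
β_Bellamy = 0.04086 / 0.03439 = 1.1881
β_P = Σ w_i β_i = 0.21×1.7473 + 0.17×1.4792 + 0.31×0.7685 + 0.31×1.1881 = 1.2249
E(R_P) = R_f + β_P × MRP = 4.4% + 1.2249 × 6.9% = 12.85%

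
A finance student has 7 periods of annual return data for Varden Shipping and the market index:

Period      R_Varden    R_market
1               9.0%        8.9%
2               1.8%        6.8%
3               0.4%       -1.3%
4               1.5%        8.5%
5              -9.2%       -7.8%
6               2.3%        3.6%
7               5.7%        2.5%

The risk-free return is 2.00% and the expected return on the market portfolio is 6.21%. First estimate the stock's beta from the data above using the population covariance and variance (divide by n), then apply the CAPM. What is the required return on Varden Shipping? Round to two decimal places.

5.21%

Mean R_i = (9.0 + 1.8 + 0.4 + 1.5 − 9.2 + 2.3 + 5.7) / 7 = 1.6429%
Mean R_m = (8.9 + 6.8 − 1.3 + 8.5 − 7.8 + 3.6 + 2.5) / 7 = 3.0286%
Σ(R_i − R̄_i)(R_m − R̄_m) = 164.0314  ⇒  Cov = 164.0314 / 7 = 23.4331
Σ(R_m − R̄_m)² = 215.2343  ⇒  Var(R_m) = 215.2343 / 7 = 30.7478
β = Cov / Var(R_m) = 23.4331 / 30.7478 = 0.7621
MRP = 6.21% − 2.00% = 4.21%
E(R) = R_f + β × MRP = 2.00% + 0.7621 × 4.21% = 5.21%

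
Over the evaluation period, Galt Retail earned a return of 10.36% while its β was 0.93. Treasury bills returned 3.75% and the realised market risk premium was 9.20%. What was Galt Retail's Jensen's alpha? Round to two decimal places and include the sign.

-1.95%

CAPM benchmark = R_f + β(R_m − R_f) = 3.75% + 0.93 × 9.20% = 12.3060%
α = actual − benchmark = 10.36% − 12.3060% = -1.95%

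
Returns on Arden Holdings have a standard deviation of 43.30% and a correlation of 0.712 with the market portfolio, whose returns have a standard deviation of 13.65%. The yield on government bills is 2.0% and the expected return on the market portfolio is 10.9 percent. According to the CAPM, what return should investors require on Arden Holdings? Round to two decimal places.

β = ρ × σ_i / σ_m = 0.712 × 43.30% / 13.65% = 2.2586
MRP = 10.9% − 2.0% = 8.90%
E(R) = 2.0% + 2.2586 × 8.9% = 22.10%

22.10%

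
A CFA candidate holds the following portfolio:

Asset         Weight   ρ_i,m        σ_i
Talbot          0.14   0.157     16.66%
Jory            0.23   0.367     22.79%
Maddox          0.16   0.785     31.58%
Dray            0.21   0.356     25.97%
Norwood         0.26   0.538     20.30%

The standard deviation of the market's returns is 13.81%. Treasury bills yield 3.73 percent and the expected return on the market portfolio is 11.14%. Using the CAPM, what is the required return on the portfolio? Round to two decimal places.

β_Talbot = 0.157 × 16.66% / 13.81% = 0.1894
β_Jory = 0.367 × 22.79% / 13.81% = 0.6056
β_Maddox = 0.785 × 31.58% / 13.81% = 1.7951
β_Dray = 0.356 × 25.97% / 13.81% = 0.6695
β_Norwood = 0.538 × 20.30% / 13.81% = 0.7908
β_P = Σ w_i β_i = 0.14×0.1894 + 0.23×0.6056 + 0.16×1.7951 + 0.21×0.6695 + 0.26×0.7908 = 0.7992
MRP = 11.14% − 3.73% = 7.41%
E(R_P) = R_f + β_P × MRP = 3.73% + 0.7992 × 7.41% = 9.65%

9.65%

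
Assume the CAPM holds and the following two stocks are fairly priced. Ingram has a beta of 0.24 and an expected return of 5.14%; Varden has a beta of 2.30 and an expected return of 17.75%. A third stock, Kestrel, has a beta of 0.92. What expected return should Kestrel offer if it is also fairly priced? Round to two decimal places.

MRP (SML slope) = (17.75% − 5.14%) / (2.30 − 0.24) = 12.61% / 2.06 = 6.1214%
R_f (intercept) = 5.14% − 0.24 × 6.1214% = 3.6709%
E(R_Kestrel) = R_f + β × MRP = 3.6709% + 0.92 × 6.1214% = 9.30%

9.30%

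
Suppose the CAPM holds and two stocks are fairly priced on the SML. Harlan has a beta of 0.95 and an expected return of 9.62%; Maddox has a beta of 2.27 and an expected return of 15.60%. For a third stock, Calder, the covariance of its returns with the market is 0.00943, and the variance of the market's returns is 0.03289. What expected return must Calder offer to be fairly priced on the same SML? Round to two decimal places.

MRP = (15.60% − 9.62%) / (2.27 − 0.95) = 4.5303%
R_f = 9.62% − 0.95 × 4.5303% = 5.3162%
β_Calder = Cov / Var(R_m) = 0.00943 / 0.03289 = 0.2867
E(R_Calder) = R_f + β × MRP = 5.3162% + 0.2867 × 4.5303% = 6.62%

6.62%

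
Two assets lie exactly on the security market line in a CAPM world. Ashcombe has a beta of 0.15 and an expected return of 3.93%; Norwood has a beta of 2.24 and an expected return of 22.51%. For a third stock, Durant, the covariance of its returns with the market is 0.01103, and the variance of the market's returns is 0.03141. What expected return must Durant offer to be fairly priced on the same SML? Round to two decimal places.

MRP = (22.51% − 3.93%) / (2.24 − 0.15) = 8.8900%
R_f = 3.93% − 0.15 × 8.8900% = 2.5965%
β_Durant = Cov / Var(R_m) = 0.01103 / 0.03141 = 0.3512
E(R_Durant) = R_f + β × MRP = 2.5965% + 0.3512 × 8.8900% = 5.72%

5.72%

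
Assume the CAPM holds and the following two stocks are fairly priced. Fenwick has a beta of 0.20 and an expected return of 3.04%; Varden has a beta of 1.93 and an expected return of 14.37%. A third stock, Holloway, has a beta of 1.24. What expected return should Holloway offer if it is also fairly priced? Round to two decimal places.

9.85%

MRP (SML slope) = (14.37% − 3.04%) / (1.93 − 0.20) = 11.33% / 1.73 = 6.5491%
R_f (intercept) = 3.04% − 0.20 × 6.5491% = 1.7302%
E(R_Holloway) = R_f + β × MRP = 1.7302% + 1.24 × 6.5491% = 9.85%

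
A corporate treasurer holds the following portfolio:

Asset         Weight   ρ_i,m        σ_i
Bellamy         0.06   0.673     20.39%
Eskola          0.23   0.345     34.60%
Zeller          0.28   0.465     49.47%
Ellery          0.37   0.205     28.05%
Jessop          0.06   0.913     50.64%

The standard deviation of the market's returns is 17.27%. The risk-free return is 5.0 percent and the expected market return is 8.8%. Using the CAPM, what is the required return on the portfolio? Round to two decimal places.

8.28%

β_Bellamy = 0.673 × 20.39% / 17.27% = 0.7946
β_Eskola = 0.345 × 34.60% / 17.27% = 0.6912
β_Zeller = 0.465 × 49.47% / 17.27% = 1.3320
β_Ellery = 0.205 × 28.05% / 17.27% = 0.3330
β_Jessop = 0.913 × 50.64% / 17.27% = 2.6771
β_P = Σ w_i β_i = 0.06×0.7946 + 0.23×0.6912 + 0.28×1.3320 + 0.37×0.3330 + 0.06×2.6771 = 0.8634
MRP = 8.8% − 5.0% = 3.80%
E(R_P) = R_f + β_P × MRP = 5.0% + 0.8634 × 3.8% = 8.28%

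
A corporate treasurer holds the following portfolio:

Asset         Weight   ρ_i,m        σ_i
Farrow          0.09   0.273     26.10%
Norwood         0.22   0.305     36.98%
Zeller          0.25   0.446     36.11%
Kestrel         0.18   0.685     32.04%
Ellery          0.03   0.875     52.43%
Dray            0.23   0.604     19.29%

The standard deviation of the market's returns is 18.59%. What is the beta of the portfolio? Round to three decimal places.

β_Farrow = 0.273 × 26.10% / 18.59% = 0.3833
β_Norwood = 0.305 × 36.98% / 18.59% = 0.6067
β_Zeller = 0.446 × 36.11% / 18.59% = 0.8663
β_Kestrel = 0.685 × 32.04% / 18.59% = 1.1806
β_Ellery = 0.875 × 52.43% / 18.59% = 2.4678
β_Dray = 0.604 × 19.29% / 18.59% = 0.6267
β_P = Σ w_i β_i = 0.09×0.3833 + 0.22×0.6067 + 0.25×0.8663 + 0.18×1.1806 + 0.03×2.4678 + 0.23×0.6267 = 0.8152

0.815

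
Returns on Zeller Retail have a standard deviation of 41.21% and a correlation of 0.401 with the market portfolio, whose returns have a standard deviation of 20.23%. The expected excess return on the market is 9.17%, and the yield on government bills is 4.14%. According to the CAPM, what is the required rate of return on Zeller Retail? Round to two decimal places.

β = ρ × σ_i / σ_m = 0.401 × 41.21% / 20.23% = 0.8169
E(R) = 4.14% + 0.8169 × 9.17% = 11.63%

11.63%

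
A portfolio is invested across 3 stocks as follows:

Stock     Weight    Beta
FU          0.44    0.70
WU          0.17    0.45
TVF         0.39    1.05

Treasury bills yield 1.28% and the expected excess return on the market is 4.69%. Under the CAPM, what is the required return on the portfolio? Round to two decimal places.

5.00%

β_P = Σ w_i β_i = 0.44×0.70 + 0.17×0.45 + 0.39×1.05 = 0.7940
E(R_P) = R_f + β_P × MRP = 1.28% + 0.7940 × 4.69% = 5.00%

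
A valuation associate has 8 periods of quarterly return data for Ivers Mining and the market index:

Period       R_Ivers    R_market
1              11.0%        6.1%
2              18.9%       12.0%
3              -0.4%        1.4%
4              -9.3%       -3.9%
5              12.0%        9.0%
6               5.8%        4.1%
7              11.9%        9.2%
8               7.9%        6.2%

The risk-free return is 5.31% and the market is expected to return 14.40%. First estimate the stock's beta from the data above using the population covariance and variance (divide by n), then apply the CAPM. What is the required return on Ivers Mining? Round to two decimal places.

Mean R_i = (11.0 + 18.9 − 0.4 − 9.3 + 12.0 + 5.8 + 11.9 + 7.9) / 8 = 7.2250%
Mean R_m = (6.1 + 12.0 + 1.4 − 3.9 + 9.0 + 4.1 + 9.2 + 6.2) / 8 = 5.5125%
Σ(R_i − R̄_i)(R_m − R̄_m) = 301.2275  ⇒  Cov = 301.2275 / 8 = 37.6534
Σ(R_m − R̄_m)² = 176.1688  ⇒  Var(R_m) = 176.1688 / 8 = 22.0211
β = Cov / Var(R_m) = 37.6534 / 22.0211 = 1.7099
MRP = 14.40% − 5.31% = 9.09%
E(R) = R_f + β × MRP = 5.31% + 1.7099 × 9.09% = 20.85%

20.85%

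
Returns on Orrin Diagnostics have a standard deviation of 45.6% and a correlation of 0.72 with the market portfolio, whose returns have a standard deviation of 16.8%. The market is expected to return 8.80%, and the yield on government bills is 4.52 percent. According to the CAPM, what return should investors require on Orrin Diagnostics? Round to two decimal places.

β = ρ × σ_i / σ_m = 0.72 × 45.6% / 16.8% = 1.9543
MRP = 8.80% − 4.52% = 4.28%
E(R) = 4.52% + 1.9543 × 4.28% = 12.88%

12.88%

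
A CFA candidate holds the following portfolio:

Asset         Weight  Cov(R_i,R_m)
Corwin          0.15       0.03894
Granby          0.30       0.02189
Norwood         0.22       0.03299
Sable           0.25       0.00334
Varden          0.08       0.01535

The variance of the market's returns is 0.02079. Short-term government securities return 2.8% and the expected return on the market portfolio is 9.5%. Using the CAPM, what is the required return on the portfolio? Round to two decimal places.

9.80%

β_Corwin = 0.03894 / 0.02079 = 1.8730
β_Granby = 0.02189 / 0.02079 = 1.0529
β_Norwood = 0.03299 / 0.02079 = 1.5868
β_Sable = 0.00334 / 0.02079 = 0.1607
β_Varden = 0.01535 / 0.02079 = 0.7383
β_P = Σ w_i β_i = 0.15×1.8730 + 0.30×1.0529 + 0.22×1.5868 + 0.25×0.1607 + 0.08×0.7383 = 1.0452
MRP = 9.5% − 2.8% = 6.70%
E(R_P) = R_f + β_P × MRP = 2.8% + 1.0452 × 6.7% = 9.80%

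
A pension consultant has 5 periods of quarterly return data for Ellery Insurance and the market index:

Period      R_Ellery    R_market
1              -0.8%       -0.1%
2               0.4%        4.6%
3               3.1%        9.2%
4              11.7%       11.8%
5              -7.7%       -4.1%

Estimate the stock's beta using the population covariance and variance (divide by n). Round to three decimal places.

Mean R_i = (-0.8 + 0.4 + 3.1 + 11.7 − 7.7) / 5 = 1.3400%
Mean R_m = (-0.1 + 4.6 + 9.2 + 11.8 − 4.1) / 5 = 4.2800%
Σ(R_i − R̄_i)(R_m − R̄_m) = 171.3940  ⇒  Cov = 171.3940 / 5 = 34.2788
Σ(R_m − R̄_m)² = 170.2680  ⇒  Var(R_m) = 170.2680 / 5 = 34.0536
β = Cov / Var(R_m) = 34.2788 / 34.0536 = 1.0066

1.007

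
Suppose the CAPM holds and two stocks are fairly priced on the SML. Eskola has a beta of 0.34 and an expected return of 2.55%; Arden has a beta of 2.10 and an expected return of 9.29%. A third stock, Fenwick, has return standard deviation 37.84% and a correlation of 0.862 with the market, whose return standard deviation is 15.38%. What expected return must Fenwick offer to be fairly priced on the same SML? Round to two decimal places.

MRP = (9.29% − 2.55%) / (2.10 − 0.34) = 3.8295%
R_f = 2.55% − 0.34 × 3.8295% = 1.2480%
β_Fenwick = ρ·σ_i/σ_m = 0.862 × 37.84 / 15.38 = 2.1208
E(R_Fenwick) = R_f + β × MRP = 1.2480% + 2.1208 × 3.8295% = 9.37%

9.37%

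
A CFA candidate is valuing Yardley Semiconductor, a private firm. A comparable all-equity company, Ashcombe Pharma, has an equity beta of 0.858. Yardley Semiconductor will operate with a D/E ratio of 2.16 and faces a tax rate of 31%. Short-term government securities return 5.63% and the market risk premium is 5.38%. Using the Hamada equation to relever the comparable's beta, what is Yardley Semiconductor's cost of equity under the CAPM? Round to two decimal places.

β_L = β_U × [1 + (1 − t)(D/E)] = 0.858 × [1 + (1 − 0.31) × 2.16]
    = 0.858 × [1 + 0.69 × 2.16] = 0.858 × 2.4904 = 2.1368
E(R) = R_f + β_L × MRP = 5.63% + 2.1368 × 5.38% = 17.13%

17.13%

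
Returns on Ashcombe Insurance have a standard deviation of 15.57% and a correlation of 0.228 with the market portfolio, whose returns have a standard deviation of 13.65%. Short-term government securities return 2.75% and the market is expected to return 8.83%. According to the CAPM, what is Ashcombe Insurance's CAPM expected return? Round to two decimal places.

β = ρ × σ_i / σ_m = 0.228 × 15.57% / 13.65% = 0.2601
MRP = 8.83% − 2.75% = 6.08%
E(R) = 2.75% + 0.2601 × 6.08% = 4.33%

4.33%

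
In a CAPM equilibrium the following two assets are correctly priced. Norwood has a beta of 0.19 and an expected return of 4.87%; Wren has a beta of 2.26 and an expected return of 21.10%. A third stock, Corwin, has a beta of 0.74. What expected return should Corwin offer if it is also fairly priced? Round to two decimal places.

9.18%

MRP (SML slope) = (21.10% − 4.87%) / (2.26 − 0.19) = 16.23% / 2.07 = 7.8406%
R_f (intercept) = 4.87% − 0.19 × 7.8406% = 3.3803%
E(R_Corwin) = R_f + β × MRP = 3.3803% + 0.74 × 7.8406% = 9.18%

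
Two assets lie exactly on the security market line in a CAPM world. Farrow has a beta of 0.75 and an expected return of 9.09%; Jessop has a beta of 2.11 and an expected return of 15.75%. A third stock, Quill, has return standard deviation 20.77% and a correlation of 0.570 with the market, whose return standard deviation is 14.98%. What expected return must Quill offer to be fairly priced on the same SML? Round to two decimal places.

9.29%

MRP = (15.75% − 9.09%) / (2.11 − 0.75) = 4.8971%
R_f = 9.09% − 0.75 × 4.8971% = 5.4172%
β_Quill = ρ·σ_i/σ_m = 0.570 × 20.77 / 14.98 = 0.7903
E(R_Quill) = R_f + β × MRP = 5.4172% + 0.7903 × 4.8971% = 9.29%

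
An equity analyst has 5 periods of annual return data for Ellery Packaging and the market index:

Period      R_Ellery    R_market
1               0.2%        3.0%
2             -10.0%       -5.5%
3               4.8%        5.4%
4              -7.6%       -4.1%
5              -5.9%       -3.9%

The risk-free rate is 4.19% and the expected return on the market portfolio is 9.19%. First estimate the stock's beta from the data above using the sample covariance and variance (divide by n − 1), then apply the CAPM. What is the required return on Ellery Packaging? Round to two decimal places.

Mean R_i = (0.2 − 10.0 + 4.8 − 7.6 − 5.9) / 5 = -3.7000%
Mean R_m = (3.0 − 5.5 + 5.4 − 4.1 − 3.9) / 5 = -1.0200%
Σ(R_i − R̄_i)(R_m − R̄_m) = 116.8200  ⇒  Cov = 116.8200 / 4 = 29.2050
Σ(R_m − R̄_m)² = 95.2280  ⇒  Var(R_m) = 95.2280 / 4 = 23.8070
β = Cov / Var(R_m) = 29.2050 / 23.8070 = 1.2267
MRP = 9.19% − 4.19% = 5.00%
E(R) = R_f + β × MRP = 4.19% + 1.2267 × 5.00% = 10.32%

10.32%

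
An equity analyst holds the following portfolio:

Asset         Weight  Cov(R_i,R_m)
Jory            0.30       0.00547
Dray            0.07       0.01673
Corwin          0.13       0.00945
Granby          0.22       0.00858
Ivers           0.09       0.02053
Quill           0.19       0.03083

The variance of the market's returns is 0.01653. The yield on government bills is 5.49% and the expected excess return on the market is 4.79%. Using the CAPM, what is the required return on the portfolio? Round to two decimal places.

9.44%

β_Jory = 0.00547 / 0.01653 = 0.3309
β_Dray = 0.01673 / 0.01653 = 1.0121
β_Corwin = 0.00945 / 0.01653 = 0.5717
β_Granby = 0.00858 / 0.01653 = 0.5191
β_Ivers = 0.02053 / 0.01653 = 1.2420
β_Quill = 0.03083 / 0.01653 = 1.8651
β_P = Σ w_i β_i = 0.30×0.3309 + 0.07×1.0121 + 0.13×0.5717 + 0.22×0.5191 + 0.09×1.2420 + 0.19×1.8651 = 0.8248
E(R_P) = R_f + β_P × MRP = 5.49% + 0.8248 × 4.79% = 9.44%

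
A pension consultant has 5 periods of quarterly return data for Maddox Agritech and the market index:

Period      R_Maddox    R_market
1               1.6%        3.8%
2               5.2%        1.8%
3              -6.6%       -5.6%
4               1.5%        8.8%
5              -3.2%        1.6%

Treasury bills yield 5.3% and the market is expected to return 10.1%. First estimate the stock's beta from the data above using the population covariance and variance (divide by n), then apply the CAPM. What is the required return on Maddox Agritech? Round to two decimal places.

Mean R_i = (1.6 + 5.2 − 6.6 + 1.5 − 3.2) / 5 = -0.3000%
Mean R_m = (3.8 + 1.8 − 5.6 + 8.8 + 1.6) / 5 = 2.0800%
Σ(R_i − R̄_i)(R_m − R̄_m) = 63.6000  ⇒  Cov = 63.6000 / 5 = 12.7200
Σ(R_m − R̄_m)² = 107.4080  ⇒  Var(R_m) = 107.4080 / 5 = 21.4816
β = Cov / Var(R_m) = 12.7200 / 21.4816 = 0.5921
MRP = 10.1% − 5.3% = 4.80%
E(R) = R_f + β × MRP = 5.3% + 0.5921 × 4.8% = 8.14%

8.14%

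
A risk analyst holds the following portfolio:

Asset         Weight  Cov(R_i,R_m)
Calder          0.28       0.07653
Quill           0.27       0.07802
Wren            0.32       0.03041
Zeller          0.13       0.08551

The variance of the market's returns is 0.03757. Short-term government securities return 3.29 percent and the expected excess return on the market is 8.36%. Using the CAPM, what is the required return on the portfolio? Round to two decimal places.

17.38%

β_Calder = 0.07653 / 0.03757 = 2.0370
β_Quill = 0.07802 / 0.03757 = 2.0767
β_Wren = 0.03041 / 0.03757 = 0.8094
β_Zeller = 0.08551 / 0.03757 = 2.2760
β_P = Σ w_i β_i = 0.28×2.0370 + 0.27×2.0767 + 0.32×0.8094 + 0.13×2.2760 = 1.6860
E(R_P) = R_f + β_P × MRP = 3.29% + 1.6860 × 8.36% = 17.38%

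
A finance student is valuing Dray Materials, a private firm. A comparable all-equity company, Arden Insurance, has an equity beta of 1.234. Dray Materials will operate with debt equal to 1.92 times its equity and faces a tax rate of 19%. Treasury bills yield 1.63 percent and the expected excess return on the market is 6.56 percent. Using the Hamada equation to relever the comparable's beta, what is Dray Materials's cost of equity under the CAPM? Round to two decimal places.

22.31%

β_L = β_U × [1 + (1 − t)(D/E)] = 1.234 × [1 + (1 − 0.19) × 1.92]
    = 1.234 × [1 + 0.81 × 1.92] = 1.234 × 2.5552 = 3.1531
E(R) = R_f + β_L × MRP = 1.63% + 3.1531 × 6.56% = 22.31%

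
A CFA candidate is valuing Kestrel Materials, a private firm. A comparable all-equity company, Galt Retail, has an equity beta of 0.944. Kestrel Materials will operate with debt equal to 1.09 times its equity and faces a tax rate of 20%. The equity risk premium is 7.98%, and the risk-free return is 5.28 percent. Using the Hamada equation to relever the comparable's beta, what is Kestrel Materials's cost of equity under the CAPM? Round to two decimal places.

19.38%

β_L = β_U × [1 + (1 − t)(D/E)] = 0.944 × [1 + (1 − 0.20) × 1.09]
    = 0.944 × [1 + 0.80 × 1.09] = 0.944 × 1.8720 = 1.7672
E(R) = R_f + β_L × MRP = 5.28% + 1.7672 × 7.98% = 19.38%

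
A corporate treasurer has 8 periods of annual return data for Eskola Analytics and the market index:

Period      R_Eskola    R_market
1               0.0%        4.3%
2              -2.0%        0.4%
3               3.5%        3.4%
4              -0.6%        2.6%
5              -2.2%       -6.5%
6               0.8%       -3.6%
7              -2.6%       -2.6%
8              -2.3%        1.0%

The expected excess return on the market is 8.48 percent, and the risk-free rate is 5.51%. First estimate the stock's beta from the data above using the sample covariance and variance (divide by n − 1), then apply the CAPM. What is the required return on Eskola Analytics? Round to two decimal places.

7.61%

Mean R_i = (0.0 − 2.0 + 3.5 − 0.6 − 2.2 + 0.8 − 2.6 − 2.3) / 8 = -0.6750%
Mean R_m = (4.3 + 0.4 + 3.4 + 2.6 − 6.5 − 3.6 − 2.6 + 1.0) / 8 = -0.1250%
Σ(R_i − R̄_i)(R_m − R̄_m) = 24.7450  ⇒  Cov = 24.7450 / 7 = 3.5350
Σ(R_m − R̄_m)² = 99.8150  ⇒  Var(R_m) = 99.8150 / 7 = 14.2593
β = Cov / Var(R_m) = 3.5350 / 14.2593 = 0.2479
E(R) = R_f + β × MRP = 5.51% + 0.2479 × 8.48% = 7.61%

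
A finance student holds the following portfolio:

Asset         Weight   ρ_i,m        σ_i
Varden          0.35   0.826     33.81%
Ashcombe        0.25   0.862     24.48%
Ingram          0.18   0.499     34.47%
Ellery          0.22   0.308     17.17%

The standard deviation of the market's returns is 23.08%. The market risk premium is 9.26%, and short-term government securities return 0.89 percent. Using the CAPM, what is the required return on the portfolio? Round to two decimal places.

8.64%

β_Varden = 0.826 × 33.81% / 23.08% = 1.2100
β_Ashcombe = 0.862 × 24.48% / 23.08% = 0.9143
β_Ingram = 0.499 × 34.47% / 23.08% = 0.7453
β_Ellery = 0.308 × 17.17% / 23.08% = 0.2291
β_P = Σ w_i β_i = 0.35×1.2100 + 0.25×0.9143 + 0.18×0.7453 + 0.22×0.2291 = 0.8366
E(R_P) = R_f + β_P × MRP = 0.89% + 0.8366 × 9.26% = 8.64%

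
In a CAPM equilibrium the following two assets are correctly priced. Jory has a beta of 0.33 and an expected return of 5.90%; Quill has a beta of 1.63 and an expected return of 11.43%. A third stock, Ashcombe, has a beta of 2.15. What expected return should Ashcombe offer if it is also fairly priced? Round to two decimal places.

13.64%

MRP (SML slope) = (11.43% − 5.90%) / (1.63 − 0.33) = 5.53% / 1.30 = 4.2538%
R_f (intercept) = 5.90% − 0.33 × 4.2538% = 4.4962%
E(R_Ashcombe) = R_f + β × MRP = 4.4962% + 2.15 × 4.2538% = 13.64%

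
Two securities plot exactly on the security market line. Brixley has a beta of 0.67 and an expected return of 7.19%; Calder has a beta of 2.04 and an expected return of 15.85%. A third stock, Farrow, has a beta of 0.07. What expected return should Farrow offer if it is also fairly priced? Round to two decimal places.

3.40%

MRP (SML slope) = (15.85% − 7.19%) / (2.04 − 0.67) = 8.66% / 1.37 = 6.3212%
R_f (intercept) = 7.19% − 0.67 × 6.3212% = 2.9548%
E(R_Farrow) = R_f + β × MRP = 2.9548% + 0.07 × 6.3212% = 3.40%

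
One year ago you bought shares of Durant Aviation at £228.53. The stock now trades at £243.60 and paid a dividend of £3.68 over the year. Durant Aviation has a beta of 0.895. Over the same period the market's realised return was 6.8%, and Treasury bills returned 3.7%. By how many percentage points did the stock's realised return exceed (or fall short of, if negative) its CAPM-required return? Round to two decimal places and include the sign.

+1.73%

Realised HPR = (P1 + D1 − P0) / P0 = (243.60 + 3.68 − 228.53) / 228.53 = 18.75 / 228.53 = 8.2046%
MRP = 6.8% − 3.7% = 3.10%
CAPM required = R_f + β·MRP = 3.7% + 0.895 × 3.1% = 6.4745%
α = realised − required = 8.2046% − 6.4745% = +1.73%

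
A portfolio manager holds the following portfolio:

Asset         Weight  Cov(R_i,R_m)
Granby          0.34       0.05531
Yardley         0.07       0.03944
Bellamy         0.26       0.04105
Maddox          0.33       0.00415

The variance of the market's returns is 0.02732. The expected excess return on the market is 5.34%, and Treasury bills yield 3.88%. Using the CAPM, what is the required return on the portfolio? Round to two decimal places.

β_Granby = 0.05531 / 0.02732 = 2.0245
β_Yardley = 0.03944 / 0.02732 = 1.4436
β_Bellamy = 0.04105 / 0.02732 = 1.5026
β_Maddox = 0.00415 / 0.02732 = 0.1519
β_P = Σ w_i β_i = 0.34×2.0245 + 0.07×1.4436 + 0.26×1.5026 + 0.33×0.1519 = 1.2302
E(R_P) = R_f + β_P × MRP = 3.88% + 1.2302 × 5.34% = 10.45%

10.45%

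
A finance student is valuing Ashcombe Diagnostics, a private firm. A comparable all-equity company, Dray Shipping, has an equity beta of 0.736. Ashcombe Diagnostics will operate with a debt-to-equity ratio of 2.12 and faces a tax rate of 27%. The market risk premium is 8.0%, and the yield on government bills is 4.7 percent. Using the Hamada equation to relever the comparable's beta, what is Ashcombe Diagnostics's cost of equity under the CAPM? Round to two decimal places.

β_L = β_U × [1 + (1 − t)(D/E)] = 0.736 × [1 + (1 − 0.27) × 2.12]
    = 0.736 × [1 + 0.73 × 2.12] = 0.736 × 2.5476 = 1.8750
E(R) = R_f + β_L × MRP = 4.7% + 1.8750 × 8.0% = 19.70%

19.70%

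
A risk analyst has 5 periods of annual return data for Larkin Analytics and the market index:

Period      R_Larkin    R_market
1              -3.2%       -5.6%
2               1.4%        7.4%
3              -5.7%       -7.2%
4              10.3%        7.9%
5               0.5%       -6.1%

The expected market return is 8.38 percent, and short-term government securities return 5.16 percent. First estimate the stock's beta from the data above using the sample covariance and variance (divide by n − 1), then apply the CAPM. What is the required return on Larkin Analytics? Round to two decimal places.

Mean R_i = (-3.2 + 1.4 − 5.7 + 10.3 + 0.5) / 5 = 0.6600%
Mean R_m = (-5.6 + 7.4 − 7.2 + 7.9 − 6.1) / 5 = -0.7200%
Σ(R_i − R̄_i)(R_m − R̄_m) = 150.0160  ⇒  Cov = 150.0160 / 4 = 37.5040
Σ(R_m − R̄_m)² = 234.9880  ⇒  Var(R_m) = 234.9880 / 4 = 58.7470
β = Cov / Var(R_m) = 37.5040 / 58.7470 = 0.6384
MRP = 8.38% − 5.16% = 3.22%
E(R) = R_f + β × MRP = 5.16% + 0.6384 × 3.22% = 7.22%

7.22%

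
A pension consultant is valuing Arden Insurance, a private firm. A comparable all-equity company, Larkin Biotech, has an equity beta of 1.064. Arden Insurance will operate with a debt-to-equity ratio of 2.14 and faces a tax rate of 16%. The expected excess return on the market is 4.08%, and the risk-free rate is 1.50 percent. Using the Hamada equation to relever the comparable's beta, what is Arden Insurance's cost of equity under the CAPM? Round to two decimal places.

β_L = β_U × [1 + (1 − t)(D/E)] = 1.064 × [1 + (1 − 0.16) × 2.14]
    = 1.064 × [1 + 0.84 × 2.14] = 1.064 × 2.7976 = 2.9766
E(R) = R_f + β_L × MRP = 1.50% + 2.9766 × 4.08% = 13.64%

13.64%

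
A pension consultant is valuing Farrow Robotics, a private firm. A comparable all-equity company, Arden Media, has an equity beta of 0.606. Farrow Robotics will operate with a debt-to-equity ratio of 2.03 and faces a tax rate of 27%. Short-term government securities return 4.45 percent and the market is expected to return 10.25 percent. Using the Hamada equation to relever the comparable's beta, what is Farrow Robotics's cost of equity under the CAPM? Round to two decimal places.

β_L = β_U × [1 + (1 − t)(D/E)] = 0.606 × [1 + (1 − 0.27) × 2.03]
    = 0.606 × [1 + 0.73 × 2.03] = 0.606 × 2.4819 = 1.5040
MRP = 10.25% − 4.45% = 5.80%
E(R) = R_f + β_L × MRP = 4.45% + 1.5040 × 5.80% = 13.17%

13.17%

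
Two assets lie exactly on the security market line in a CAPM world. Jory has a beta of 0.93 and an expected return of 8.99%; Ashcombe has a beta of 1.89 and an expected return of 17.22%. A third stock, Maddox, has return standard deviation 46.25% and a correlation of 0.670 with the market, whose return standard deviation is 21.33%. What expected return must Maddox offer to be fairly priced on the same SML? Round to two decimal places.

MRP = (17.22% − 8.99%) / (1.89 − 0.93) = 8.5729%
R_f = 8.99% − 0.93 × 8.5729% = 1.0172%
β_Maddox = ρ·σ_i/σ_m = 0.670 × 46.25 / 21.33 = 1.4528
E(R_Maddox) = R_f + β × MRP = 1.0172% + 1.4528 × 8.5729% = 13.47%

13.47%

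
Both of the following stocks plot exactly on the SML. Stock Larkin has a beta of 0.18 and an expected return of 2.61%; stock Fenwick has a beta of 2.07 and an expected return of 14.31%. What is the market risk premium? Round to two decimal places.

6.19%

Both satisfy E(R) = R_f + β·MRP, so the slope of the SML is
MRP = (14.31% − 2.61%) / (2.07 − 0.18) = 11.70% / 1.89 = 6.1905%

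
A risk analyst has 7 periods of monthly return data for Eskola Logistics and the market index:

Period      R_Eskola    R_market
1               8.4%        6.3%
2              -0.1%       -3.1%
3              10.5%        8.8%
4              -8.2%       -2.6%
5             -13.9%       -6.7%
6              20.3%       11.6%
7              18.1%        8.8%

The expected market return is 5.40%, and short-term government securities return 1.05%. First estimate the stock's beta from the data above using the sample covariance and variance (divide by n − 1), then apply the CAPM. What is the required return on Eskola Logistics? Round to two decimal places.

Mean R_i = (8.4 − 0.1 + 10.5 − 8.2 − 13.9 + 20.3 + 18.1) / 7 = 5.0143%
Mean R_m = (6.3 − 3.1 + 8.8 − 2.6 − 6.7 + 11.6 + 8.8) / 7 = 3.3000%
Σ(R_i − R̄_i)(R_m − R̄_m) = 539.0100  ⇒  Cov = 539.0100 / 6 = 89.8350
Σ(R_m − R̄_m)² = 314.1600  ⇒  Var(R_m) = 314.1600 / 6 = 52.3600
β = Cov / Var(R_m) = 89.8350 / 52.3600 = 1.7157
MRP = 5.40% − 1.05% = 4.35%
E(R) = R_f + β × MRP = 1.05% + 1.7157 × 4.35% = 8.51%

8.51%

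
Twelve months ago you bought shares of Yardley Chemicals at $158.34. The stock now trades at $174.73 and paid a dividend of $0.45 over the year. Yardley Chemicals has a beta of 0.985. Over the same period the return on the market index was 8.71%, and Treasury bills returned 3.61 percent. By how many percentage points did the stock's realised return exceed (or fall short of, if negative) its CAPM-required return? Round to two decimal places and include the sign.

Realised HPR = (P1 + D1 − P0) / P0 = (174.73 + 0.45 − 158.34) / 158.34 = 16.84 / 158.34 = 10.6353%
MRP = 8.71% − 3.61% = 5.10%
CAPM required = R_f + β·MRP = 3.61% + 0.985 × 5.10% = 8.63350%
α = realised − required = 10.6353% − 8.63350% = +2.00%

+2.00%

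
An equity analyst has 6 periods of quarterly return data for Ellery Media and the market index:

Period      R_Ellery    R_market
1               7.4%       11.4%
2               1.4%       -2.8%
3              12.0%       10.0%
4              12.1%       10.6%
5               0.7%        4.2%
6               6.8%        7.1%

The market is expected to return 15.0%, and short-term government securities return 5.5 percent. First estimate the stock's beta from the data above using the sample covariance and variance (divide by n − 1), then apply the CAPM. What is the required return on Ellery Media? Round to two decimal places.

12.53%

Mean R_i = (7.4 + 1.4 + 12.0 + 12.1 + 0.7 + 6.8) / 6 = 6.7333%
Mean R_m = (11.4 − 2.8 + 10.0 + 10.6 + 4.2 + 7.1) / 6 = 6.7500%
Σ(R_i − R̄_i)(R_m − R̄_m) = 107.2200  ⇒  Cov = 107.2200 / 5 = 21.4440
Σ(R_m − R̄_m)² = 144.8350  ⇒  Var(R_m) = 144.8350 / 5 = 28.9670
β = Cov / Var(R_m) = 21.4440 / 28.9670 = 0.7403
MRP = 15.0% − 5.5% = 9.50%
E(R) = R_f + β × MRP = 5.5% + 0.7403 × 9.5% = 12.53%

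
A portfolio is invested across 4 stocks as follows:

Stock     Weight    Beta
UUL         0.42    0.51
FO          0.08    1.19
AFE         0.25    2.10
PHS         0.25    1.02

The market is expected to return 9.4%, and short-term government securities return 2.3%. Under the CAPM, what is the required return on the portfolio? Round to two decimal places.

10.03%

β_P = Σ w_i β_i = 0.42×0.51 + 0.08×1.19 + 0.25×2.10 + 0.25×1.02 = 1.0894
MRP = 9.4% − 2.3% = 7.10%
E(R_P) = R_f + β_P × MRP = 2.3% + 1.0894 × 7.1% = 10.03%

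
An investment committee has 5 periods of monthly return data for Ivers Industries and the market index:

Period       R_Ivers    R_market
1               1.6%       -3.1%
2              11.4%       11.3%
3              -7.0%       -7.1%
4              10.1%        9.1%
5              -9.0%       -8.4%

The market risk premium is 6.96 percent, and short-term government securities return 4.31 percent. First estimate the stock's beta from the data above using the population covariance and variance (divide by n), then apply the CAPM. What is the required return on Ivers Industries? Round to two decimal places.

Mean R_i = (1.6 + 11.4 − 7.0 + 10.1 − 9.0) / 5 = 1.4200%
Mean R_m = (-3.1 + 11.3 − 7.1 + 9.1 − 8.4) / 5 = 0.3600%
Σ(R_i − R̄_i)(R_m − R̄_m) = 338.5140  ⇒  Cov = 338.5140 / 5 = 67.7028
Σ(R_m − R̄_m)² = 340.4320  ⇒  Var(R_m) = 340.4320 / 5 = 68.0864
β = Cov / Var(R_m) = 67.7028 / 68.0864 = 0.9944
E(R) = R_f + β × MRP = 4.31% + 0.9944 × 6.96% = 11.23%

11.23%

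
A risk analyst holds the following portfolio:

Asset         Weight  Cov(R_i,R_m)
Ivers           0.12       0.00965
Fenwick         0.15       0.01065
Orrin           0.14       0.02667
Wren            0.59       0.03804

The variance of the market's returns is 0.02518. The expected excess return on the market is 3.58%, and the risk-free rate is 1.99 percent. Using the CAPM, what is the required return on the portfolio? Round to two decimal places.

6.10%

β_Ivers = 0.00965 / 0.02518 = 0.3832
β_Fenwick = 0.01065 / 0.02518 = 0.4230
β_Orrin = 0.02667 / 0.02518 = 1.0592
β_Wren = 0.03804 / 0.02518 = 1.5107
β_P = Σ w_i β_i = 0.12×0.3832 + 0.15×0.4230 + 0.14×1.0592 + 0.59×1.5107 = 1.1490
E(R_P) = R_f + β_P × MRP = 1.99% + 1.1490 × 3.58% = 6.10%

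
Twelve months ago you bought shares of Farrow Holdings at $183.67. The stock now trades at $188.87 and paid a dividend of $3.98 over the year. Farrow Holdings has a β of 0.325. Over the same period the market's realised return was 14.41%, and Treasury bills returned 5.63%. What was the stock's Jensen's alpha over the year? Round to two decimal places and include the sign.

-3.49%

Realised HPR = (P1 + D1 − P0) / P0 = (188.87 + 3.98 − 183.67) / 183.67 = 9.18 / 183.67 = 4.9981%
MRP = 14.41% − 5.63% = 8.78%
CAPM required = R_f + β·MRP = 5.63% + 0.325 × 8.78% = 8.48350%
α = realised − required = 4.9981% − 8.48350% = -3.49%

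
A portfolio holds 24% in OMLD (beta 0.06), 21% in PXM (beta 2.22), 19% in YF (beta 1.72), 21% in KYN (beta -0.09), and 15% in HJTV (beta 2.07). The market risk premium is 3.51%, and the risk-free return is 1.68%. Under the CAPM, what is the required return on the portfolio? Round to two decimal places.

β_P = Σ w_i β_i = 0.24×0.06 + 0.21×2.22 + 0.19×1.72 + 0.21×-0.09 + 0.15×2.07 = 1.0990
E(R_P) = R_f + β_P × MRP = 1.68% + 1.0990 × 3.51% = 5.54%

5.54%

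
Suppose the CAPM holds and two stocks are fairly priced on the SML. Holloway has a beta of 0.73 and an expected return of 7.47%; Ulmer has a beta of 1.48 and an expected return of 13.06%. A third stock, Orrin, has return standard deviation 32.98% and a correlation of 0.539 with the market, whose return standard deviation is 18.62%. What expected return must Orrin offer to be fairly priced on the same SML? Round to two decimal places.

9.14%

MRP = (13.06% − 7.47%) / (1.48 − 0.73) = 7.4533%
R_f = 7.47% − 0.73 × 7.4533% = 2.0291%
β_Orrin = ρ·σ_i/σ_m = 0.539 × 32.98 / 18.62 = 0.9547
E(R_Orrin) = R_f + β × MRP = 2.0291% + 0.9547 × 7.4533% = 9.14%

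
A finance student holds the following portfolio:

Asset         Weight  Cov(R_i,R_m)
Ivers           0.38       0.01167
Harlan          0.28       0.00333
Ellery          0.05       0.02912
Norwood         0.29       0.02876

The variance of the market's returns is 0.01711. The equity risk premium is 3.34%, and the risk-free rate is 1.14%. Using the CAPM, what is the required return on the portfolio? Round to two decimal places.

β_Ivers = 0.01167 / 0.01711 = 0.6821
β_Harlan = 0.00333 / 0.01711 = 0.1946
β_Ellery = 0.02912 / 0.01711 = 1.7019
β_Norwood = 0.02876 / 0.01711 = 1.6809
β_P = Σ w_i β_i = 0.38×0.6821 + 0.28×0.1946 + 0.05×1.7019 + 0.29×1.6809 = 0.8862
E(R_P) = R_f + β_P × MRP = 1.14% + 0.8862 × 3.34% = 4.10%

4.10%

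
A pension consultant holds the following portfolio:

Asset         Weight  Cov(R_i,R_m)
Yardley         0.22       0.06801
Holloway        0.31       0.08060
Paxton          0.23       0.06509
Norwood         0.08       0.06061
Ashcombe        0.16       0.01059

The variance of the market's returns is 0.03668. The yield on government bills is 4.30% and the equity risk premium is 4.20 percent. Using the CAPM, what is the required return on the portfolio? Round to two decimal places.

11.34%

β_Yardley = 0.06801 / 0.03668 = 1.8541
β_Holloway = 0.08060 / 0.03668 = 2.1974
β_Paxton = 0.06509 / 0.03668 = 1.7745
β_Norwood = 0.06061 / 0.03668 = 1.6524
β_Ashcombe = 0.01059 / 0.03668 = 0.2887
β_P = Σ w_i β_i = 0.22×1.8541 + 0.31×2.1974 + 0.23×1.7745 + 0.08×1.6524 + 0.16×0.2887 = 1.6756
E(R_P) = R_f + β_P × MRP = 4.30% + 1.6756 × 4.20% = 11.34%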